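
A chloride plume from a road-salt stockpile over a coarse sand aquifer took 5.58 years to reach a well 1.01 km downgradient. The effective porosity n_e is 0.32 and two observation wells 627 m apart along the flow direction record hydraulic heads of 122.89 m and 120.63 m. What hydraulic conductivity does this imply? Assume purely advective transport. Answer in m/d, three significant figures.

Hydraulic gradient i = (122.89 − 120.63) / 627 = 2.26 / 627 = 0.003604
t = 5.58 years = 2037 d
L = 1.01 km = 1010 m
v = L / t = 1010 / 2037 = 0.4959 m/d
K = v · n / i = 0.4959 × 0.32 / 0.003604 = 44.0 m/d

44.0 m/d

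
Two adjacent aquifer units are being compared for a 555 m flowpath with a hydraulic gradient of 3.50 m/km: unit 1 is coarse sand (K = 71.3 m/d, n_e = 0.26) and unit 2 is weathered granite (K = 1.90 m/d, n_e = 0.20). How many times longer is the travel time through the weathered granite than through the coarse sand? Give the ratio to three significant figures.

28.9

Unit 1 (coarse sand): v = 71.3×0.0035/0.26 = 0.9598 m/d, t = 555/0.9598 = 578.2 d
Unit 2 (weathered granite): v = 1.90×0.0035/0.20 = 0.03325 m/d, t = 555/0.03325 = 16690 d
t(weathered granite) / t(coarse sand) = 16690/578.2 = 28.9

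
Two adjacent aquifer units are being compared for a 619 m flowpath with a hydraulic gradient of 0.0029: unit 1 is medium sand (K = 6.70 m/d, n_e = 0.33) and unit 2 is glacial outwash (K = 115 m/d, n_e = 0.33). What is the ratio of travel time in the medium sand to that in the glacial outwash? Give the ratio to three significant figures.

Unit 1 (medium sand): v = 6.70×0.0029/0.33 = 0.05888 m/d, t = 619/0.05888 = 10510 d
Unit 2 (glacial outwash): v = 115×0.0029/0.33 = 1.011 m/d, t = 619/1.011 = 612.5 d
t(medium sand) / t(glacial outwash) = 10510/612.5 = 17.2

17.2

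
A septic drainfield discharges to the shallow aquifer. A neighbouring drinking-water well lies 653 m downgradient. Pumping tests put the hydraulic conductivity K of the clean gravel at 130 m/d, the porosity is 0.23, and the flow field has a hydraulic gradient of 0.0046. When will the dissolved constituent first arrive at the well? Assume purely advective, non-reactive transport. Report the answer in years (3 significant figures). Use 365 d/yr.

0.688 years

Darcy flux q = K·i = 130 × 0.0046 = 0.5980 m/d
Seepage velocity v = q / n = 0.5980 / 0.23 = 2.600 m/d
t = L / v = 653 / 2.600 = 251.2 d
   = 251.2 / 365 = 0.688 yr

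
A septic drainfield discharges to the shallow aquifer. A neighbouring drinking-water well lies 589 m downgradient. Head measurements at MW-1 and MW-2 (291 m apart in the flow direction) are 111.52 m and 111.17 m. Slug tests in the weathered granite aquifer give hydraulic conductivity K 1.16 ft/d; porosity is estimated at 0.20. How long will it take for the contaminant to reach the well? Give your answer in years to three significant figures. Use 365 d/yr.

759 years

Hydraulic gradient i = (111.52 − 111.17) / 291 = 0.35 / 291 = 0.001203
K = 1.16 ft/d × 0.3048 = 0.3536 m/d
Darcy flux q = K·i = 0.3536 × 0.001203 = 4.253e-4 m/d
Seepage velocity v = q / n = 4.253e-4 / 0.20 = 0.002126 m/d
t = L / v = 589 / 0.002126 = 277000 d
   = 277000 / 365 = 759 yr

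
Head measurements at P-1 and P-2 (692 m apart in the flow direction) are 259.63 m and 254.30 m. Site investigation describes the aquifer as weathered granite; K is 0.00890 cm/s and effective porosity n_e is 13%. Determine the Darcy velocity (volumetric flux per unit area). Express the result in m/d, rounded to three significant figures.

Hydraulic gradient i = (259.63 − 254.30) / 692 = 5.33 / 692 = 0.007702
K = 0.00890 cm/s × 864 = 7.690 m/d
Darcy flux q = K·i = 7.690 × 0.007702 = 0.05923 m/d

0.0592 m/d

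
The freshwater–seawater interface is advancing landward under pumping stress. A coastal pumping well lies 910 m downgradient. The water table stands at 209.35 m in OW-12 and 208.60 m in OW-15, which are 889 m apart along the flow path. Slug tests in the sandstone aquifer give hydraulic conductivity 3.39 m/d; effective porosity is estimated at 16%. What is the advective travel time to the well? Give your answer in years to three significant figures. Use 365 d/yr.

Hydraulic gradient i = (209.35 − 208.60) / 889 = 0.75 / 889 = 8.436e-4
Specific discharge q = 3.39 × 8.436e-4 = 0.002860 m/d
v_s = q/n_e = 0.002860/0.16 = 0.01787 m/d
t = L / v = 910 / 0.01787 = 50910 d
   = 50910 / 365 = 139 yr

139 years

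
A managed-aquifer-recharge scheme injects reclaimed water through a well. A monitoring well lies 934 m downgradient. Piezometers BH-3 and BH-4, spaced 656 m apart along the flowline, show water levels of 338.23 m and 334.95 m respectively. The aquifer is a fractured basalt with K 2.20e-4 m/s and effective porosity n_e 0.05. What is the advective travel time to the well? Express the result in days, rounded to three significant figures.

Hydraulic gradient i = (338.23 − 334.95) / 656 = 3.28 / 656 = 0.005000
K = 2.20e-4 m/s × 86400 s/d = 19.01 m/d
Specific discharge q = 19.01 × 0.005000 = 0.09504 m/d
v_s = q/n_e = 0.09504/0.05 = 1.901 m/d
t = L / v = 934 / 1.901 = 491.4 d

491 days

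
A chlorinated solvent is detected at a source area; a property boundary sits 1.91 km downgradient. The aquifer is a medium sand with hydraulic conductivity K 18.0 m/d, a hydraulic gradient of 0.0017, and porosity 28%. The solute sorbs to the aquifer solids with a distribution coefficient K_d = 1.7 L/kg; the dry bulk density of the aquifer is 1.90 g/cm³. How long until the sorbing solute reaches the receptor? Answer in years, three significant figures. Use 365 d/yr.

q = Ki = 18.0 × 0.0017 = 0.03060 m/d
v_s = q/n_e = 0.03060/0.28 = 0.1093 m/d
Retardation R = 1 + ρ_b·K_d/n = 1 + 1.90×1.7/0.28 = 12.54
Contaminant velocity v_c = v/R = 0.1093/12.54 = 0.008718 m/d
L = 1.91 km = 1910 m
t = L/v_c = 1910/0.008718 = 219100 d
   = 219100/365 = 600 yr

600 years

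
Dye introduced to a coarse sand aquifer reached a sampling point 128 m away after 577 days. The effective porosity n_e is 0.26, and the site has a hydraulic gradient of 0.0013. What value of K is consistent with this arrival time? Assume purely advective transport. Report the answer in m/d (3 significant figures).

v = L / t = 128 / 577 = 0.2218 m/d
K = v · n / i = 0.2218 × 0.26 / 0.0013 = 44.4 m/d

44.4 m/d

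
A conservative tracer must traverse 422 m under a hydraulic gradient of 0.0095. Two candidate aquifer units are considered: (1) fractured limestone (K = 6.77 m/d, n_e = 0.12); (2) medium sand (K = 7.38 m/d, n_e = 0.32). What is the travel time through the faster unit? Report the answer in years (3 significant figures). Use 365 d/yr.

2.16 years

Unit 1 (fractured limestone): v = 6.77×0.0095/0.12 = 0.5360 m/d, t = 422/0.5360 = 787.4 d
Unit 2 (medium sand): v = 7.38×0.0095/0.32 = 0.2191 m/d, t = 422/0.2191 = 1926 d
Faster: 787.4 d / 365 = 2.16 yr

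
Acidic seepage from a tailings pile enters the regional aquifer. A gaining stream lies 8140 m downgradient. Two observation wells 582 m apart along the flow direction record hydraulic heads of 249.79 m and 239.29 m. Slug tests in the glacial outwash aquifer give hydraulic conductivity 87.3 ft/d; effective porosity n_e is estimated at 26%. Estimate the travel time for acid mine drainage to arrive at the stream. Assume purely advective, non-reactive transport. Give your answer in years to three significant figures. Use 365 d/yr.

Hydraulic gradient i = (249.79 − 239.29) / 582 = 10.50 / 582 = 0.01804
K = 87.3 ft/d × 0.3048 = 26.61 m/d
Darcy flux q = K·i = 26.61 × 0.01804 = 0.4801 m/d
Average linear velocity = 0.4801 / 0.26 = 1.846 m/d
t = L / v = 8140 / 1.846 = 4409 d
   = 4409 / 365 = 12.1 yr

12.1 years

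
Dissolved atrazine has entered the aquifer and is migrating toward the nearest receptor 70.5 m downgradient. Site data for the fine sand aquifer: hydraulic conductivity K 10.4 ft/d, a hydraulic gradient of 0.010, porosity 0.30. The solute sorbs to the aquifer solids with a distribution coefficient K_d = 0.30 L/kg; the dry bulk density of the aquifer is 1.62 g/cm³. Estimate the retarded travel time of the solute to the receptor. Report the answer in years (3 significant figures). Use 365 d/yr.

K = 10.4 ft/d × 0.3048 = 3.170 m/d
Specific discharge q = 3.170 × 0.010 = 0.03170 m/d
Seepage velocity v = q / n = 0.03170 / 0.30 = 0.1057 m/d
Retardation R = 1 + ρ_b·K_d/n = 1 + 1.62×0.30/0.30 = 2.620
Contaminant velocity v_c = v/R = 0.1057/2.620 = 0.04033 m/d
t = L/v_c = 70.5/0.04033 = 1748 d
   = 1748/365 = 4.79 yr

4.79 years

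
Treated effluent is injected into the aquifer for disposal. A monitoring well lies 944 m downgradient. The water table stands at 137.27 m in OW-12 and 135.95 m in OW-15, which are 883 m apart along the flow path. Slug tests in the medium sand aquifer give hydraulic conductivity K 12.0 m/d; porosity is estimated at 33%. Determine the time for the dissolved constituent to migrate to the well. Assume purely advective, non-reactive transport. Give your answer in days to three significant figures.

Hydraulic gradient i = (137.27 − 135.95) / 883 = 1.32 / 883 = 0.001495
q = Ki = 12.0 × 0.001495 = 0.01794 m/d
v_s = q/n_e = 0.01794/0.33 = 0.05436 m/d
t = L / v = 944 / 0.05436 = 17370 d

17400 days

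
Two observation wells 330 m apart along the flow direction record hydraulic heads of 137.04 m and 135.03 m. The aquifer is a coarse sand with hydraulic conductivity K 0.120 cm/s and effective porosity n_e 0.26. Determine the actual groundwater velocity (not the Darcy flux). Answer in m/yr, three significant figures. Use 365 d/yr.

887 m/yr

Hydraulic gradient i = (137.04 − 135.03) / 330 = 2.01 / 330 = 0.006091
K = 0.120 cm/s × 864 = 103.7 m/d
q = Ki = 103.7 × 0.006091 = 0.6315 m/d
Seepage velocity v = q / n = 0.6315 / 0.26 = 2.429 m/d
   = 2.429 × 365 = 887 m/yr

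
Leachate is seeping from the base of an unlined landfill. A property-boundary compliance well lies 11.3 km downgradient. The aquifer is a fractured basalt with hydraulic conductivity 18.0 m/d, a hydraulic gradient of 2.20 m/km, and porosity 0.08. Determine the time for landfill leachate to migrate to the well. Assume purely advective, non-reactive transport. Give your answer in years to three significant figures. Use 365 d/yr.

62.5 years

Specific discharge q = 18.0 × 0.0022 = 0.03960 m/d
Average linear velocity = 0.03960 / 0.08 = 0.4950 m/d
L = 11.3 km = 11300 m
t = L / v = 11300 / 0.4950 = 22830 d
   = 22830 / 365 = 62.5 yr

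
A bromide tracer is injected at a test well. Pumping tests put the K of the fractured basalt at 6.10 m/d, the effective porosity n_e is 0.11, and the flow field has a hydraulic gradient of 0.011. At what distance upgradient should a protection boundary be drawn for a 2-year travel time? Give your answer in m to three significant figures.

q = Ki = 6.10 × 0.011 = 0.06710 m/d
v_s = q/n_e = 0.06710/0.11 = 0.6100 m/d
T = 2 yr × 365 = 730 d
L = v × T = 0.6100 × 730 = 445.3 m

445 m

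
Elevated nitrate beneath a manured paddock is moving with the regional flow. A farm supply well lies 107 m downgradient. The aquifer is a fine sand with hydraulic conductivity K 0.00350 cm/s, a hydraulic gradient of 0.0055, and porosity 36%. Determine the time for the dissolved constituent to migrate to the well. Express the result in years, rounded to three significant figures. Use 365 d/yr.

6.35 years

K = 0.00350 cm/s × 864 = 3.024 m/d
q = Ki = 3.024 × 0.0055 = 0.01663 m/d
Seepage velocity v = q / n = 0.01663 / 0.36 = 0.04620 m/d
t = L / v = 107 / 0.04620 = 2316 d
   = 2316 / 365 = 6.35 yr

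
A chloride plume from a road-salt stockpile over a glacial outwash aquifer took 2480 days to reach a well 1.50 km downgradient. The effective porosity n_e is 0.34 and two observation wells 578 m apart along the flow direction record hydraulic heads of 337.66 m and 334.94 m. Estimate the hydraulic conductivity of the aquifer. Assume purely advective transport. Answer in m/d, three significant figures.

43.7 m/d

Hydraulic gradient i = (337.66 − 334.94) / 578 = 2.72 / 578 = 0.004706
L = 1.50 km = 1500 m
v = L / t = 1500 / 2480 = 0.6048 m/d
K = v · n / i = 0.6048 × 0.34 / 0.004706 = 43.7 m/d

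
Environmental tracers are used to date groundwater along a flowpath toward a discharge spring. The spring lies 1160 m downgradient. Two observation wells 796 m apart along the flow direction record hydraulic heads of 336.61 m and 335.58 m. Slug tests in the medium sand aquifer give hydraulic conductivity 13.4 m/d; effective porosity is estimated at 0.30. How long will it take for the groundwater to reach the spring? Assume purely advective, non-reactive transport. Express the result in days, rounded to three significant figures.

Hydraulic gradient i = (336.61 − 335.58) / 796 = 1.03 / 796 = 0.001294
q = Ki = 13.4 × 0.001294 = 0.01734 m/d
Average linear velocity = 0.01734 / 0.30 = 0.05780 m/d
t = L / v = 1160 / 0.05780 = 20070 d

20100 days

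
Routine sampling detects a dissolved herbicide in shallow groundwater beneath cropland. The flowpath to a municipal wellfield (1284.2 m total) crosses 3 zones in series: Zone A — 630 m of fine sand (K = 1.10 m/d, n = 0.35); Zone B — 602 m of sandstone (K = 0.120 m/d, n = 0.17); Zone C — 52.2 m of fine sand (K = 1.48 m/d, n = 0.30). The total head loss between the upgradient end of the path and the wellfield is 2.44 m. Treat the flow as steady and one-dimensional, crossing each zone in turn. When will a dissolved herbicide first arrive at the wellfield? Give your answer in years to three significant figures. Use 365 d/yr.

Continuity: the same q passes through each zone, so ΔH = q·Σ(L_j/K_j) — the zones act as resistances in series.
Σ(L/K) = 630/1.10 + 602/0.120 + 52.2/1.48 = 572.7 + 5017 + 35.27 = 5625 d
q = ΔH / Σ(L/K) = 2.44 / 5625 = 4.338e-4 m/d (same in every zone)
Zone A: v = q/n = 4.338e-4/0.35 = 0.001239 m/d → t_A = 630/0.001239 = 508300 d
Zone B: v = q/n = 4.338e-4/0.17 = 0.002552 m/d → t_B = 602/0.002552 = 235900 d
Zone C: v = q/n = 4.338e-4/0.30 = 0.001446 m/d → t_C = 52.2/0.001446 = 36100 d
Total t = 508300 + 235900 + 36100 = 780300 d
   = 780300 / 365 = 2140 yr

2140 years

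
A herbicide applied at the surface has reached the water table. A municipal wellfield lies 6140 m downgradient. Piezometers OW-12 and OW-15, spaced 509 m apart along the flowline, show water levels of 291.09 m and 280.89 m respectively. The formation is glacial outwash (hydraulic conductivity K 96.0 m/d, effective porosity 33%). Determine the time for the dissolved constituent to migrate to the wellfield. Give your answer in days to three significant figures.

1050 days

Hydraulic gradient i = (291.09 − 280.89) / 509 = 10.20 / 509 = 0.02004
Specific discharge q = 96.0 × 0.02004 = 1.924 m/d
Seepage velocity v = q / n = 1.924 / 0.33 = 5.830 m/d
t = L / v = 6140 / 5.830 = 1053 d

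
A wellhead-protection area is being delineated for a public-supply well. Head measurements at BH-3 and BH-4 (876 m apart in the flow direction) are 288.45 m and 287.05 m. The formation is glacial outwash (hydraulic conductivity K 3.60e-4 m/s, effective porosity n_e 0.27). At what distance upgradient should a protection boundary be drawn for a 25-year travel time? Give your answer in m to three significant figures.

1680 m

Hydraulic gradient i = (288.45 − 287.05) / 876 = 1.40 / 876 = 0.001598
K = 3.60e-4 m/s × 86400 s/d = 31.10 m/d
q = Ki = 31.10 × 0.001598 = 0.04971 m/d
v_s = q/n_e = 0.04971/0.27 = 0.1841 m/d
T = 25 yr × 365 = 9125 d
L = v × T = 0.1841 × 9125 = 1680 m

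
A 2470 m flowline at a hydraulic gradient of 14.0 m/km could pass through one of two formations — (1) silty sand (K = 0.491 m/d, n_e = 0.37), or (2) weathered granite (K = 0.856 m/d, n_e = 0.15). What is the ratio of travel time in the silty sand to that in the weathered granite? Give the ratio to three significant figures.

4.30

Unit 1 (silty sand): v = 0.491×0.014/0.37 = 0.01858 m/d, t = 2470/0.01858 = 133000 d
Unit 2 (weathered granite): v = 0.856×0.014/0.15 = 0.07989 m/d, t = 2470/0.07989 = 30920 d
t(silty sand) / t(weathered granite) = 133000/30920 = 4.30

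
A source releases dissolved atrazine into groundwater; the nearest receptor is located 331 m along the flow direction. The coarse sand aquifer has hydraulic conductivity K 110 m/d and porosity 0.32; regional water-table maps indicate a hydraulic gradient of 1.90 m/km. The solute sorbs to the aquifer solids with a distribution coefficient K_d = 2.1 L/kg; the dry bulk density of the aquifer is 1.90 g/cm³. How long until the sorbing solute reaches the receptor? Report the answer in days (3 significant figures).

Darcy flux q = K·i = 110 × 0.0019 = 0.2090 m/d
v_s = q/n_e = 0.2090/0.32 = 0.6531 m/d
Retardation R = 1 + ρ_b·K_d/n = 1 + 1.90×2.1/0.32 = 13.47
Contaminant velocity v_c = v/R = 0.6531/13.47 = 0.04849 m/d
t = L/v_c = 331/0.04849 = 6826 d

6830 days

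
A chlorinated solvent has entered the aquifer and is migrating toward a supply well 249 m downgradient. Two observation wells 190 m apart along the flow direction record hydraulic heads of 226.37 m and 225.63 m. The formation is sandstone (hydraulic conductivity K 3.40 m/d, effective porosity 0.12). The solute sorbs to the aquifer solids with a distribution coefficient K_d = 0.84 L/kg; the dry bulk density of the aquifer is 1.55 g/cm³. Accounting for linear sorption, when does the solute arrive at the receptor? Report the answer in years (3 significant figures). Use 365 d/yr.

73.3 years

Hydraulic gradient i = (226.37 − 225.63) / 190 = 0.74 / 190 = 0.003895
Darcy flux q = K·i = 3.40 × 0.003895 = 0.01324 m/d
Seepage velocity v = q / n = 0.01324 / 0.12 = 0.1104 m/d
Retardation R = 1 + ρ_b·K_d/n = 1 + 1.55×0.84/0.12 = 11.85
Contaminant velocity v_c = v/R = 0.1104/11.85 = 0.009312 m/d
t = L/v_c = 249/0.009312 = 26740 d
   = 26740/365 = 73.3 yr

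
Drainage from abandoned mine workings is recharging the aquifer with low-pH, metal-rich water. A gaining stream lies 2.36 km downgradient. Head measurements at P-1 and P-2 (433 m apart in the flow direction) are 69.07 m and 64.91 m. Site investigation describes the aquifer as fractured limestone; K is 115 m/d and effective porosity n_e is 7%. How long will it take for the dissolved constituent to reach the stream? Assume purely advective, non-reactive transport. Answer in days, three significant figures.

150 days

Hydraulic gradient i = (69.07 − 64.91) / 433 = 4.16 / 433 = 0.009607
q = Ki = 115 × 0.009607 = 1.105 m/d
Seepage velocity v = q / n = 1.105 / 0.07 = 15.78 m/d
L = 2.36 km = 2360 m
t = L / v = 2360 / 15.78 = 149.5 d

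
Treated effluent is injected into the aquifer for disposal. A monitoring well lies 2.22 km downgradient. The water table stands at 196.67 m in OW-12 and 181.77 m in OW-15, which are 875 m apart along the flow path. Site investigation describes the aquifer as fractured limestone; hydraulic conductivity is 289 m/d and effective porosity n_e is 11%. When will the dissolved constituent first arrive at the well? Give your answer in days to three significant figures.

49.6 days

Hydraulic gradient i = (196.67 − 181.77) / 875 = 14.90 / 875 = 0.01703
Darcy flux q = K·i = 289 × 0.01703 = 4.921 m/d
Average linear velocity = 4.921 / 0.11 = 44.74 m/d
L = 2.22 km = 2220 m
t = L / v = 2220 / 44.74 = 49.62 d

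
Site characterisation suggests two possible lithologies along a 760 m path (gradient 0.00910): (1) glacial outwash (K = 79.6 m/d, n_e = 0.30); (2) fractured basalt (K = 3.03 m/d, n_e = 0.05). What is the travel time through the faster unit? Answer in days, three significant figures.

Unit 1 (glacial outwash): v = 79.6×0.0091/0.30 = 2.415 m/d, t = 760/2.415 = 314.8 d
Unit 2 (fractured basalt): v = 3.03×0.0091/0.05 = 0.5515 m/d, t = 760/0.5515 = 1378 d
Faster unit: t = 315 d

315 days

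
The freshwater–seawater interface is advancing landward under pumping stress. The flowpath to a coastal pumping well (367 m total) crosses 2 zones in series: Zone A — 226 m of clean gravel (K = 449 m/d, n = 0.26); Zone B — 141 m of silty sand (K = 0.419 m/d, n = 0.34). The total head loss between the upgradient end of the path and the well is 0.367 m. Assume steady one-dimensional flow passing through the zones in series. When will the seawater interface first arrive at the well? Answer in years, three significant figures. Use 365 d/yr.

268 years

Continuity: the same q passes through each zone, so ΔH = q·Σ(L_j/K_j) — the zones act as resistances in series.
Σ(L/K) = 226/449 + 141/0.419 = 0.5033 + 336.5 = 337.0 d
q = ΔH / Σ(L/K) = 0.367 / 337.0 = 0.001089 m/d (same in every zone)
Zone A: v = q/n = 0.001089/0.26 = 0.004188 m/d → t_A = 226/0.004188 = 53960 d
Zone B: v = q/n = 0.001089/0.34 = 0.003203 m/d → t_B = 141/0.003203 = 44020 d
Total t = 53960 + 44020 = 97980 d
   = 97980 / 365 = 268 yr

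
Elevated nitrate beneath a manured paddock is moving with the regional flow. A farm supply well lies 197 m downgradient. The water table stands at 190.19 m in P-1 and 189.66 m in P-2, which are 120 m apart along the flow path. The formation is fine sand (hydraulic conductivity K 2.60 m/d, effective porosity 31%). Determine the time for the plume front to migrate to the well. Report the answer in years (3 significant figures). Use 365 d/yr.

Hydraulic gradient i = (190.19 − 189.66) / 120 = 0.53 / 120 = 0.004417
Darcy flux q = K·i = 2.60 × 0.004417 = 0.01148 m/d
Seepage velocity v = q / n = 0.01148 / 0.31 = 0.03704 m/d
t = L / v = 197 / 0.03704 = 5318 d
   = 5318 / 365 = 14.6 yr

14.6 years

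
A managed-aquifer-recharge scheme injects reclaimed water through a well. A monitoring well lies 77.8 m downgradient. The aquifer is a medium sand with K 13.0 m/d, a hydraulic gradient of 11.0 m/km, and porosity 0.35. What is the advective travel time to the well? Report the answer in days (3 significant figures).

Darcy flux q = K·i = 13.0 × 0.011 = 0.1430 m/d
Average linear velocity = 0.1430 / 0.35 = 0.4086 m/d
t = L / v = 77.8 / 0.4086 = 190.4 d

190 days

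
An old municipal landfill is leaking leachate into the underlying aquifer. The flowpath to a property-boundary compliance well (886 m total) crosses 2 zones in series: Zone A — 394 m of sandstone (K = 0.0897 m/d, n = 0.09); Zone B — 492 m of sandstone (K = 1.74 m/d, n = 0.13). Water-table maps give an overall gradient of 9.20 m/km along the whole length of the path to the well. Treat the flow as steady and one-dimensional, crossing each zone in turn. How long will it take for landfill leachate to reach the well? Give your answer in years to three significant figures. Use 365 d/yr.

156 years

Steady 1-D flow in series ⇒ the Darcy flux q is identical in every zone and the zone head losses add (resistances L/K in series).
Σ(L/K) = 394/0.0897 + 492/1.74 = 4392 + 282.8 = 4675 d
K_eq = L_total / Σ(L/K) = 886 / 4675 = 0.1895 m/d
q = K_eq · i = 0.1895 × 0.0092 = 0.001744 m/d (same in every zone)
Zone A: v = q/n = 0.001744/0.09 = 0.01937 m/d → t_A = 394/0.01937 = 20340 d
Zone B: v = q/n = 0.001744/0.13 = 0.01341 m/d → t_B = 492/0.01341 = 36680 d
Total t = 20340 + 36680 = 57020 d
   = 57020 / 365 = 156 yr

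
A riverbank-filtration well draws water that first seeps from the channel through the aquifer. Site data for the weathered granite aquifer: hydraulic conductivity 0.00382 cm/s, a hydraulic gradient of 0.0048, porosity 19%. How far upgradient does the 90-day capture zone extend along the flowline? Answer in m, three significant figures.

K = 0.00382 cm/s × 864 = 3.300 m/d
q = Ki = 3.300 × 0.0048 = 0.01584 m/d
Seepage velocity v = q / n = 0.01584 / 0.19 = 0.08338 m/d
L = v × T = 0.08338 × 90 = 7.504 m

7.50 m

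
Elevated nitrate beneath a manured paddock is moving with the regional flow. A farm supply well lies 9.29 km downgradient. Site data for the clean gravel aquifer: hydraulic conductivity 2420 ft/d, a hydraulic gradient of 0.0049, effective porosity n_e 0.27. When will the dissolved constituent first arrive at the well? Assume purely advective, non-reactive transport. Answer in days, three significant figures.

694 days

K = 2420 ft/d × 0.3048 = 737.6 m/d
q = Ki = 737.6 × 0.0049 = 3.614 m/d
v_s = q/n_e = 3.614/0.27 = 13.39 m/d
L = 9.29 km = 9290 m
t = L / v = 9290 / 13.39 = 694.0 d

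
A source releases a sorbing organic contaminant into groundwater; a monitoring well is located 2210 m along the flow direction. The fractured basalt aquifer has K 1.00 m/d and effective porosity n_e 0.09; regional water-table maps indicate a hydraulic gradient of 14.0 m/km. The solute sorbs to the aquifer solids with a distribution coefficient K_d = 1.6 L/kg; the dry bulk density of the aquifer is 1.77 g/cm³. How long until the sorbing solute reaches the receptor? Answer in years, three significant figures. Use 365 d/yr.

Darcy flux q = K·i = 1.00 × 0.014 = 0.01400 m/d
Average linear velocity = 0.01400 / 0.09 = 0.1556 m/d
Retardation R = 1 + ρ_b·K_d/n = 1 + 1.77×1.6/0.09 = 32.47
Contaminant velocity v_c = v/R = 0.1556/32.47 = 0.004791 m/d
t = L/v_c = 2210/0.004791 = 461300 d
   = 461300/365 = 1260 yr

1260 years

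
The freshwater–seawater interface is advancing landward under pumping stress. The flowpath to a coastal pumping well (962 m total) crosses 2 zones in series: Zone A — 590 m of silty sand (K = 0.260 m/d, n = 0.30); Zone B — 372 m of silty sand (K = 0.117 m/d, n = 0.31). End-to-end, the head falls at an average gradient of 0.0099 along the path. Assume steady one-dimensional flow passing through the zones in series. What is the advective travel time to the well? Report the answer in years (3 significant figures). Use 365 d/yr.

458 years

Steady 1-D flow in series ⇒ the Darcy flux q is identical in every zone and the zone head losses add (resistances L/K in series).
Σ(L/K) = 590/0.260 + 372/0.117 = 2269 + 3179 = 5449 d
K_eq = L_total / Σ(L/K) = 962 / 5449 = 0.1766 m/d
q = K_eq · i = 0.1766 × 0.0099 = 0.001748 m/d (same in every zone)
Zone A: v = q/n = 0.001748/0.30 = 0.005826 m/d → t_A = 590/0.005826 = 101300 d
Zone B: v = q/n = 0.001748/0.31 = 0.005638 m/d → t_B = 372/0.005638 = 65980 d
Total t = 101300 + 65980 = 167200 d
   = 167200 / 365 = 458 yr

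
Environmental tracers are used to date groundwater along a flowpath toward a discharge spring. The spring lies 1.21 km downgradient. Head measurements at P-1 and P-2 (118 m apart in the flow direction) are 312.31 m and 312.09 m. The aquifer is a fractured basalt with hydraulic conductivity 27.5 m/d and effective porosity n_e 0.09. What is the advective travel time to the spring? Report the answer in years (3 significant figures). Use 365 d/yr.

5.82 years

Hydraulic gradient i = (312.31 − 312.09) / 118 = 0.22 / 118 = 0.001864
q = Ki = 27.5 × 0.001864 = 0.05127 m/d
v_s = q/n_e = 0.05127/0.09 = 0.5697 m/d
L = 1.21 km = 1210 m
t = L / v = 1210 / 0.5697 = 2124 d
   = 2124 / 365 = 5.82 yr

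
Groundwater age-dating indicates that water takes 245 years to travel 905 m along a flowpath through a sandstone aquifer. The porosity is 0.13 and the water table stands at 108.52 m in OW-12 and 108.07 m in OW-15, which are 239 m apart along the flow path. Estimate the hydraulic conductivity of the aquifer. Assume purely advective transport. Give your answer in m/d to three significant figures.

Hydraulic gradient i = (108.52 − 108.07) / 239 = 0.45 / 239 = 0.001883
t = 245 years = 89430 d
v = L / t = 905 / 89430 = 0.01012 m/d
K = v · n / i = 0.01012 × 0.13 / 0.001883 = 0.699 m/d

0.699 m/d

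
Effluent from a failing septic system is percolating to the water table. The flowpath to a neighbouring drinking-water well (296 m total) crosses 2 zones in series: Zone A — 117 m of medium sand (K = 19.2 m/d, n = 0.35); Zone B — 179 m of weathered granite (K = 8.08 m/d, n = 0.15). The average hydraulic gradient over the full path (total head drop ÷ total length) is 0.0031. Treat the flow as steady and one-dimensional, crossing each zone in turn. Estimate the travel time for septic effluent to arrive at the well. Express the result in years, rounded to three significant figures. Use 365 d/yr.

5.72 years

For zones in series the flux q is common to all zones; the equivalent conductivity is the harmonic (thickness-weighted) mean, K_eq = L_total / Σ(L_j/K_j).
Σ(L/K) = 117/19.2 + 179/8.08 = 6.094 + 22.15 = 28.25 d
K_eq = L_total / Σ(L/K) = 296 / 28.25 = 10.48 m/d
q = K_eq · i = 10.48 × 0.0031 = 0.03248 m/d (same in every zone)
Zone A: v = q/n = 0.03248/0.35 = 0.09281 m/d → t_A = 117/0.09281 = 1261 d
Zone B: v = q/n = 0.03248/0.15 = 0.2166 m/d → t_B = 179/0.2166 = 826.5 d
Total t = 1261 + 826.5 = 2087 d
   = 2087 / 365 = 5.72 yr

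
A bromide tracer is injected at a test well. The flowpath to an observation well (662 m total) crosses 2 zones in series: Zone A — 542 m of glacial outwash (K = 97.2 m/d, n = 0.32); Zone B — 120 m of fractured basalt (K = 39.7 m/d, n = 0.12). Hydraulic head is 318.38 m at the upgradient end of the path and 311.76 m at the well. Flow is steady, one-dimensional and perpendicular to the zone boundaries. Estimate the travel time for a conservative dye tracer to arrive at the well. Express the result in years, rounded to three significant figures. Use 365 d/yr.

Total head drop ΔH = 318.38 − 311.76 = 6.62 m
Continuity: the same q passes through each zone, so ΔH = q·Σ(L_j/K_j) — the zones act as resistances in series.
Σ(L/K) = 542/97.2 + 120/39.7 = 5.576 + 3.023 = 8.599 d
q = ΔH / Σ(L/K) = 6.62 / 8.599 = 0.7699 m/d (same in every zone)
Zone A: v = q/n = 0.7699/0.32 = 2.406 m/d → t_A = 542/2.406 = 225.3 d
Zone B: v = q/n = 0.7699/0.12 = 6.416 m/d → t_B = 120/6.416 = 18.70 d
Total t = 225.3 + 18.70 = 244.0 d
   = 244.0 / 365 = 0.668 yr

0.668 years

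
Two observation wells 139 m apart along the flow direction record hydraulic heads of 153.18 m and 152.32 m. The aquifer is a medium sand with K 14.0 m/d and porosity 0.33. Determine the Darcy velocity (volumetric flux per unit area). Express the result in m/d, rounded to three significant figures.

Hydraulic gradient i = (153.18 − 152.32) / 139 = 0.86 / 139 = 0.006187
Darcy flux q = K·i = 14.0 × 0.006187 = 0.08662 m/d

0.0866 m/d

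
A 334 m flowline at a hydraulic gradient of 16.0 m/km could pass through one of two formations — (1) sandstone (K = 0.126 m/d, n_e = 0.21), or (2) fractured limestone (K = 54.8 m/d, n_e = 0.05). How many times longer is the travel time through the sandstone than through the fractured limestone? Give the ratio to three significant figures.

1830

Unit 1 (sandstone): v = 0.126×0.016/0.21 = 0.009600 m/d, t = 334/0.009600 = 34790 d
Unit 2 (fractured limestone): v = 54.8×0.016/0.05 = 17.54 m/d, t = 334/17.54 = 19.05 d
t(sandstone) / t(fractured limestone) = 34790/19.05 = 1830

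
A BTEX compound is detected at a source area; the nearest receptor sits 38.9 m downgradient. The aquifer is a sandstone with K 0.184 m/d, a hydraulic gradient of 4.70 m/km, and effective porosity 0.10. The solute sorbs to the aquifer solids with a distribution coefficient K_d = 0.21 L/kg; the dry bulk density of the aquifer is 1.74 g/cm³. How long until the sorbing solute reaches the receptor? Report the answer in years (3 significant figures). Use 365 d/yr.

Specific discharge q = 0.184 × 0.0047 = 8.648e-4 m/d
v = Ki/n = 0.184·0.0047/0.10 = 0.008648 m/d
Retardation R = 1 + ρ_b·K_d/n = 1 + 1.74×0.21/0.10 = 4.654
Contaminant velocity v_c = v/R = 0.008648/4.654 = 0.001858 m/d
t = L/v_c = 38.9/0.001858 = 20930 d
   = 20930/365 = 57.4 yr

57.4 years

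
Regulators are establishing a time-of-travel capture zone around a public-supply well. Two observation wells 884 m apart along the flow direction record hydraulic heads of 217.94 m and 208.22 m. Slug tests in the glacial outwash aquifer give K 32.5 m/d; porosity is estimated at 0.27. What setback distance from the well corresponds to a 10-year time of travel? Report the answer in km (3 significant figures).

Hydraulic gradient i = (217.94 − 208.22) / 884 = 9.72 / 884 = 0.01100
Specific discharge q = 32.5 × 0.01100 = 0.3574 m/d
v_s = q/n_e = 0.3574/0.27 = 1.324 m/d
T = 10 yr × 365 = 3650 d
L = v × T = 1.324 × 3650 = 4831 m
   = 4.83 km

4.83 km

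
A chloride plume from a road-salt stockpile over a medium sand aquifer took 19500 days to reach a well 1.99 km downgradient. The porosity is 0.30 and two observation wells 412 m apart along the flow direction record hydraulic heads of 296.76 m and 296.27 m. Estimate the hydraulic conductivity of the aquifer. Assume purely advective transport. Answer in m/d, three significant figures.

Hydraulic gradient i = (296.76 − 296.27) / 412 = 0.49 / 412 = 0.001189
L = 1.99 km = 1990 m
v = L / t = 1990 / 19500 = 0.1021 m/d
K = v · n / i = 0.1021 × 0.30 / 0.001189 = 25.7 m/d

25.7 m/d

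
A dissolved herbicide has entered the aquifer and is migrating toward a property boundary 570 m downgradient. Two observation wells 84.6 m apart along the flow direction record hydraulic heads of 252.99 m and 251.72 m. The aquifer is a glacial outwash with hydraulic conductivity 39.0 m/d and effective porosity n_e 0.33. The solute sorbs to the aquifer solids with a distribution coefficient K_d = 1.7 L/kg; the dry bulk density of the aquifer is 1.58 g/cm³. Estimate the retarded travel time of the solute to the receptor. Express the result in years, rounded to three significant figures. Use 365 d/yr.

8.04 years

Hydraulic gradient i = (252.99 − 251.72) / 84.6 = 1.27 / 84.6 = 0.01501
Darcy flux q = K·i = 39.0 × 0.01501 = 0.5855 m/d
v = Ki/n = 39.0·0.01501/0.33 = 1.774 m/d
Retardation R = 1 + ρ_b·K_d/n = 1 + 1.58×1.7/0.33 = 9.139
Contaminant velocity v_c = v/R = 1.774/9.139 = 0.1941 m/d
t = L/v_c = 570/0.1941 = 2936 d
   = 2936/365 = 8.04 yr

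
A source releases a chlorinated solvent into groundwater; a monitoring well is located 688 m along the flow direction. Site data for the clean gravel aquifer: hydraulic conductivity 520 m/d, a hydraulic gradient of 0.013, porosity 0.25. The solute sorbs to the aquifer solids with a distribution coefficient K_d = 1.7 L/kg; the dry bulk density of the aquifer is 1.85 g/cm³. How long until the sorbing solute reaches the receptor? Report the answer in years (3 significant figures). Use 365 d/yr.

Darcy flux q = K·i = 520 × 0.013 = 6.760 m/d
Seepage velocity v = q / n = 6.760 / 0.25 = 27.04 m/d
Retardation R = 1 + ρ_b·K_d/n = 1 + 1.85×1.7/0.25 = 13.58
Contaminant velocity v_c = v/R = 27.04/13.58 = 1.991 m/d
t = L/v_c = 688/1.991 = 345.5 d
   = 345.5/365 = 0.947 yr

0.947 years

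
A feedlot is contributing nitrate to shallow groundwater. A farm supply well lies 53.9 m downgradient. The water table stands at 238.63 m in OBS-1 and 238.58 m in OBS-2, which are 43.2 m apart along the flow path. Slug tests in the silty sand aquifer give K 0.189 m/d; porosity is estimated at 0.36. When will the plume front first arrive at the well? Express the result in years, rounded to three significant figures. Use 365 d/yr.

Hydraulic gradient i = (238.63 − 238.58) / 43.2 = 0.05 / 43.2 = 0.001157
Specific discharge q = 0.189 × 0.001157 = 2.187e-4 m/d
Seepage velocity v = q / n = 2.187e-4 / 0.36 = 6.076e-4 m/d
t = L / v = 53.9 / 6.076e-4 = 88700 d
   = 88700 / 365 = 243 yr

243 years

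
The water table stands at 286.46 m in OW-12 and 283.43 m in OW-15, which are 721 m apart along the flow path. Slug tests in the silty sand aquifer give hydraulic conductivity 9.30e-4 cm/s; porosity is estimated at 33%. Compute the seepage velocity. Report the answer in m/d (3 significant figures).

Hydraulic gradient i = (286.46 − 283.43) / 721 = 3.03 / 721 = 0.004202
K = 9.30e-4 cm/s × 864 = 0.8035 m/d
Darcy flux q = K·i = 0.8035 × 0.004202 = 0.003377 m/d
Seepage velocity v = q / n = 0.003377 / 0.33 = 0.01023 m/d

0.0102 m/d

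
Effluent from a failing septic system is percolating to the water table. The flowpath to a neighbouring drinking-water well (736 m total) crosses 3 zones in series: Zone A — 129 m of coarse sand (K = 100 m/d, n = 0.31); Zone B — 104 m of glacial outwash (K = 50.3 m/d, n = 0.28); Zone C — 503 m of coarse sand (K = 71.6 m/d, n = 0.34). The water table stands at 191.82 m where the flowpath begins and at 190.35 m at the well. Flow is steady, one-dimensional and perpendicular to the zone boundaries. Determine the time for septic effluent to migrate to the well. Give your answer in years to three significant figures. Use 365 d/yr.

Total head drop ΔH = 191.82 − 190.35 = 1.47 m
Steady 1-D flow in series ⇒ the Darcy flux q is identical in every zone and the zone head losses add (resistances L/K in series).
Σ(L/K) = 129/100 + 104/50.3 + 503/71.6 = 1.290 + 2.068 + 7.025 = 10.38 d
q = ΔH / Σ(L/K) = 1.47 / 10.38 = 0.1416 m/d (same in every zone)
Zone A: v = q/n = 0.1416/0.31 = 0.4567 m/d → t_A = 129/0.4567 = 282.5 d
Zone B: v = q/n = 0.1416/0.28 = 0.5056 m/d → t_B = 104/0.5056 = 205.7 d
Zone C: v = q/n = 0.1416/0.34 = 0.4164 m/d → t_C = 503/0.4164 = 1208 d
Total t = 282.5 + 205.7 + 1208 = 1696 d
   = 1696 / 365 = 4.65 yr

4.65 years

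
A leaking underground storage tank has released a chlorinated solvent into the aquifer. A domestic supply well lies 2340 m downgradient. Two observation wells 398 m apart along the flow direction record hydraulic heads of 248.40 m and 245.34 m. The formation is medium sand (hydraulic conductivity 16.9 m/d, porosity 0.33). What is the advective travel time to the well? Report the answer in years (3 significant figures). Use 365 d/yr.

16.3 years

Hydraulic gradient i = (248.40 − 245.34) / 398 = 3.06 / 398 = 0.007688
Darcy flux q = K·i = 16.9 × 0.007688 = 0.1299 m/d
Seepage velocity v = q / n = 0.1299 / 0.33 = 0.3937 m/d
t = L / v = 2340 / 0.3937 = 5943 d
   = 5943 / 365 = 16.3 yr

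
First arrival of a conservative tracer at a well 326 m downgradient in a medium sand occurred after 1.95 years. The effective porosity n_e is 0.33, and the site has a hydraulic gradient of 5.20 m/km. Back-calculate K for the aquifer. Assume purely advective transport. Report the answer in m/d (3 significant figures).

29.1 m/d

t = 1.95 years = 711.8 d
v = L / t = 326 / 711.8 = 0.4580 m/d
K = v · n / i = 0.4580 × 0.33 / 0.0052 = 29.1 m/d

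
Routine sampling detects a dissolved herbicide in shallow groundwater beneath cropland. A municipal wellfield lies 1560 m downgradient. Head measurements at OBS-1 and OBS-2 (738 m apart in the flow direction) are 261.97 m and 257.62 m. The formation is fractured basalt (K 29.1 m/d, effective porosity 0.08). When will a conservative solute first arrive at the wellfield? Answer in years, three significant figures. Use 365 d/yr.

1.99 years

Hydraulic gradient i = (261.97 − 257.62) / 738 = 4.35 / 738 = 0.005894
Specific discharge q = 29.1 × 0.005894 = 0.1715 m/d
Average linear velocity = 0.1715 / 0.08 = 2.144 m/d
t = L / v = 1560 / 2.144 = 727.6 d
   = 727.6 / 365 = 1.99 yr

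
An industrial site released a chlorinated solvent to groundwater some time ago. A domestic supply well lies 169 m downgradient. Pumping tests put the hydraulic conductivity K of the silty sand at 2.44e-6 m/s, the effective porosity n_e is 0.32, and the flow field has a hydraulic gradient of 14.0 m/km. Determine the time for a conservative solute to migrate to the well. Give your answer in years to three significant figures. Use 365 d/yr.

50.2 years

K = 2.44e-6 m/s × 86400 s/d = 0.2108 m/d
Darcy flux q = K·i = 0.2108 × 0.014 = 0.002951 m/d
v_s = q/n_e = 0.002951/0.32 = 0.009223 m/d
t = L / v = 169 / 0.009223 = 18320 d
   = 18320 / 365 = 50.2 yr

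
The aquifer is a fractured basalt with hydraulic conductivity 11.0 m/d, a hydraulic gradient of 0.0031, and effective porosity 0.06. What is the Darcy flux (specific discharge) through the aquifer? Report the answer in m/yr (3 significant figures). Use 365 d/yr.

Darcy flux q = K·i = 11.0 × 0.0031 = 0.03410 m/d
   = 0.03410 × 365 = 12.4 m/yr

12.4 m/yr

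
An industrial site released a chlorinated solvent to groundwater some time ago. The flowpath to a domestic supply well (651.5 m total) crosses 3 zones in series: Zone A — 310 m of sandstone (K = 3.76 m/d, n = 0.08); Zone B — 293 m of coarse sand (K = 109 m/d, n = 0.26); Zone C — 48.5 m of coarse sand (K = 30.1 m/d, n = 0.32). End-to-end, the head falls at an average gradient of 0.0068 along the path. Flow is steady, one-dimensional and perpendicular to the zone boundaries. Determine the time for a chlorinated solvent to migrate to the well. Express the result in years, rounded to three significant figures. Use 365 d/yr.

Continuity: the same q passes through each zone, so ΔH = q·Σ(L_j/K_j) — the zones act as resistances in series.
Σ(L/K) = 310/3.76 + 293/109 + 48.5/30.1 = 82.45 + 2.688 + 1.611 = 86.75 d
K_eq = L_total / Σ(L/K) = 651.5 / 86.75 = 7.510 m/d
q = K_eq · i = 7.510 × 0.0068 = 0.05107 m/d (same in every zone)
Zone A: v = q/n = 0.05107/0.08 = 0.6384 m/d → t_A = 310/0.6384 = 485.6 d
Zone B: v = q/n = 0.05107/0.26 = 0.1964 m/d → t_B = 293/0.1964 = 1492 d
Zone C: v = q/n = 0.05107/0.32 = 0.1596 m/d → t_C = 48.5/0.1596 = 303.9 d
Total t = 485.6 + 1492 + 303.9 = 2281 d
   = 2281 / 365 = 6.25 yr

6.25 years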